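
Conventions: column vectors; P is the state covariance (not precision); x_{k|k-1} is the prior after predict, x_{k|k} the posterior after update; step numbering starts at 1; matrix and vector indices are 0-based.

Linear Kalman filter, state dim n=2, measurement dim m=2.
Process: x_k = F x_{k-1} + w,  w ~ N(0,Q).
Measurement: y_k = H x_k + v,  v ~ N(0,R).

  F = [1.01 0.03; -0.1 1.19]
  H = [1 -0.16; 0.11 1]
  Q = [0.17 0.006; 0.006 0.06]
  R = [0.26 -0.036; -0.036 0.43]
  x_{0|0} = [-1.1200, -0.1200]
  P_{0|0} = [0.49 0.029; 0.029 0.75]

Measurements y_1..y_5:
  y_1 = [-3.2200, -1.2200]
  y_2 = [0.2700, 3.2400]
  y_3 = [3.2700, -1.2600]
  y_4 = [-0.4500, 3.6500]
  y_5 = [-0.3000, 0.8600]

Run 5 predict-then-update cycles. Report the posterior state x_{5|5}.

x_post = [0.2505, 1.4762]

step 1: x^-=[-1.1348, -0.0308]  P^-=[0.6723 0.0181; 0.0181 1.1201]  S=[0.9552 -0.1235; -0.1235 1.5622]  K=[0.7157 0.1155; -0.0766 0.7122]  nu=[-2.0901, -1.0644]  x^+=[-2.7537, -0.6287]  P^+=[0.1825 0.0038; 0.0038 0.3086]
step 2: x^-=[-2.8001, -0.4728]  P^-=[0.3567 0.0032; 0.0032 0.4979]  S=[0.6285 -0.0733; -0.0733 0.9329]  K=[0.5774 0.0908; -0.0600 0.5294]  nu=[2.9945, 4.0208]  x^+=[-0.7059, 1.4761]  P^+=[0.1472 0.0021; 0.0021 0.2296]
step 3: x^-=[-0.6687, 1.8271]  P^-=[0.3205 0.0018; 0.0018 0.3861]  S=[0.5898 -0.0607; -0.0607 0.8203]  K=[0.5518 0.0860; -0.0536 0.4669]  nu=[4.2310, -3.0136]  x^+=[1.4065, 0.1935]  P^+=[0.1406 0.0017; 0.0017 0.2025]
step 4: x^-=[1.4264, 0.0896]  P^-=[0.3137 0.0010; 0.0010 0.3478]  S=[0.5823 -0.0561; -0.0561 0.7818]  K=[0.5467 0.0847; -0.0513 0.4413]  nu=[-1.8621, 3.4035]  x^+=[0.6968, 1.6870]  P^+=[0.1393 0.0014; 0.0014 0.1915]
step 5: x^-=[0.7543, 1.9379]  P^-=[0.3124 0.0005; 0.0005 0.3322]  S=[0.5807 -0.0543; -0.0543 0.7661]  K=[0.5456 0.0842; -0.0505 0.4301]  nu=[-0.7443, -1.1609]  x^+=[0.2505, 1.4762]  P^+=[0.1390 0.0013; 0.0013 0.1866]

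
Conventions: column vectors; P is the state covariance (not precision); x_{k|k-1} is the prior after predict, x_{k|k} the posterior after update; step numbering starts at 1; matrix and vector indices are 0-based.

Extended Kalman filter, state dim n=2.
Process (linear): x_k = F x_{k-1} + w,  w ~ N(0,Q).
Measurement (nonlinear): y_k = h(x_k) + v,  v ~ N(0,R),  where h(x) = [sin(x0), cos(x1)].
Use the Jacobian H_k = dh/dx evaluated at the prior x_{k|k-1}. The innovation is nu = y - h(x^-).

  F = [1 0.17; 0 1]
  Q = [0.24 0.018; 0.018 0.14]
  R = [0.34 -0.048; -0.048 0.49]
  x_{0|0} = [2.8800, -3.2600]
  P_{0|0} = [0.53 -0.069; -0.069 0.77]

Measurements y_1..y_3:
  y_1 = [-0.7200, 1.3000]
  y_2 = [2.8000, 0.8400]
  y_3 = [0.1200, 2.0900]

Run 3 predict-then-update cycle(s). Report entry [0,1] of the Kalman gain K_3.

step 1: x^-=[2.3258, -3.2600]  P^-=[0.7688 0.0799; 0.0799 0.9100]  H_jac=[-0.6853 0.0000; 0.0000 -0.1181]  S=[0.7010 -0.0415; -0.0415 0.5027]  K=[-0.7563 -0.0813; -0.0912 -0.2214]  nu=[-1.4483, 2.2930]  x^+=[3.2348, -3.6355]  P^+=[0.3696 0.0298; 0.0298 0.8812]
step 2: x^-=[2.6168, -3.6355]  P^-=[0.6451 0.1976; 0.1976 1.0212]  H_jac=[-0.8654 0.0000; 0.0000 -0.4741]  S=[0.8232 0.0331; 0.0331 0.7195]  K=[-0.6743 -0.0992; -0.1810 -0.6645]  nu=[2.2990, 1.7205]  x^+=[0.8960, -5.1950]  P^+=[0.2594 0.0343; 0.0343 0.6685]
step 3: x^-=[0.0129, -5.1950]  P^-=[0.5304 0.1659; 0.1659 0.8085]  H_jac=[0.9999 0.0000; 0.0000 -0.8858]  S=[0.8703 -0.1949; -0.1949 1.1244]  K=[0.6035 -0.0261; 0.0499 -0.6283]  nu=[0.1071, 1.6259]  x^+=[0.0352, -6.2112]  P^+=[0.2065 0.0471; 0.0471 0.3503]

K[0,1] = -0.0261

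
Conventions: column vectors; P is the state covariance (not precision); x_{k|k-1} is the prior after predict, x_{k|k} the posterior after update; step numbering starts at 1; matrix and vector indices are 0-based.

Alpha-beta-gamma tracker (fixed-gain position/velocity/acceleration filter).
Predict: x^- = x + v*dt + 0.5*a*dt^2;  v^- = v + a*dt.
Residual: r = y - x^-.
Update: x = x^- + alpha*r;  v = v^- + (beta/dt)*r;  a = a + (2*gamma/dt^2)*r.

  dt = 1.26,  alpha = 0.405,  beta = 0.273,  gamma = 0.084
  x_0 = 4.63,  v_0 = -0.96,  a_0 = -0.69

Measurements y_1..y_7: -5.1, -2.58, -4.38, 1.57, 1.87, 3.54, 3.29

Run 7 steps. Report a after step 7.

step 1: x_pred=2.8727  r=-7.9727  x^+=-0.3563  v^+=-3.5568  a^+=-1.5337
step 2: x_pred=-6.0553  r=3.4753  x^+=-4.6478  v^+=-4.7363  a^+=-1.1659
step 3: x_pred=-11.5410  r=7.1610  x^+=-8.6408  v^+=-4.6538  a^+=-0.4081
step 4: x_pred=-14.8285  r=16.3985  x^+=-8.1871  v^+=-1.6150  a^+=1.3272
step 5: x_pred=-9.1685  r=11.0385  x^+=-4.6979  v^+=2.4489  a^+=2.4953
step 6: x_pred=0.3684  r=3.1716  x^+=1.6529  v^+=6.2801  a^+=2.8309
step 7: x_pred=11.8129  r=-8.5229  x^+=8.3611  v^+=8.0003  a^+=1.9290

a_post = 1.9290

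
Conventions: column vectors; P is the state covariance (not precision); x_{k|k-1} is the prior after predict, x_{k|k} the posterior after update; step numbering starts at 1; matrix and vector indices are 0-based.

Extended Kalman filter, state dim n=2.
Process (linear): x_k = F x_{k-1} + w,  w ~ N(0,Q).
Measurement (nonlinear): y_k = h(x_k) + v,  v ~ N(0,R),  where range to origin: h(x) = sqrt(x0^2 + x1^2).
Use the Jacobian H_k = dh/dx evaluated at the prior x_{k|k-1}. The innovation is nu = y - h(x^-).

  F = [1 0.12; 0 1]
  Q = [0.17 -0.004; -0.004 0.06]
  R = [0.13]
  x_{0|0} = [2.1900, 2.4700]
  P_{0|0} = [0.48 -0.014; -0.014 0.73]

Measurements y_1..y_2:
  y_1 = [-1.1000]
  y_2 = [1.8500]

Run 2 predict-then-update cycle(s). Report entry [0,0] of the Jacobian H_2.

step 1: x^-=[2.4864, 2.4700]  P^-=[0.6572 0.0696; 0.0696 0.7900]  H_jac=[0.7094 0.7048]  S=[0.9227]  K=[0.5584; 0.6569]  nu=[-4.6047]  x^+=[-0.0849, -0.5548]  P^+=[0.3694 -0.2689; -0.2689 0.3918]
step 2: x^-=[-0.1515, -0.5548]  P^-=[0.4805 -0.2259; -0.2259 0.4518]  H_jac=[-0.2634 -0.9647]  S=[0.4690]  K=[0.1947; -0.8025]  nu=[1.2749]  x^+=[0.0967, -1.5778]  P^+=[0.4628 -0.1526; -0.1526 0.1498]

H_jac[0,0] = -0.2634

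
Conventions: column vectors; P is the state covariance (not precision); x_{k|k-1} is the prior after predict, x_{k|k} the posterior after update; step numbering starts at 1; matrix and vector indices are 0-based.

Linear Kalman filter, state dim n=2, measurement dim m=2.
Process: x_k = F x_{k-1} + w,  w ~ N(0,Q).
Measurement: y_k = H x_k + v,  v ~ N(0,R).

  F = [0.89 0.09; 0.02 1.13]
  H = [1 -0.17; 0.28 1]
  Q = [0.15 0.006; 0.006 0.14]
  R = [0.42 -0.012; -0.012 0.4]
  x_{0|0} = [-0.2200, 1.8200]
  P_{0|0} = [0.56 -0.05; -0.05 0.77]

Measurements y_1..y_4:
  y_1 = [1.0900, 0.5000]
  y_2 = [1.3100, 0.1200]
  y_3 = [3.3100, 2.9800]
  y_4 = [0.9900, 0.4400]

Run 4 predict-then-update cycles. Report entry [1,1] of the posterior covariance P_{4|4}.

P_post[1,1] = 0.1978

step 1: x^-=[-0.0320, 2.0522]  P^-=[0.5918 0.0439; 0.0439 1.1212]  S=[1.0293 0.0049; 0.0049 1.5922]  K=[0.5671 0.1299; -0.1459 0.7124]  nu=[1.4709, -1.5432]  x^+=[0.6017, 0.7382]  P^+=[0.2332 -0.0201; -0.0201 0.2923]
step 2: x^-=[0.6019, 0.8462]  P^-=[0.3339 0.0196; 0.0196 0.5125]  S=[0.7620 0.0130; 0.0130 0.9496]  K=[0.4318 0.1131; -0.0980 0.5468]  nu=[0.8519, -0.8948]  x^+=[0.8686, 0.2735]  P^+=[0.1783 -0.0099; -0.0099 0.2226]
step 3: x^-=[0.7976, 0.3265]  P^-=[0.2915 0.0219; 0.0219 0.4239]  S=[0.7163 0.0184; 0.0184 0.8590]  K=[0.3989 0.1119; -0.0830 0.5024]  nu=[2.5679, 2.4302]  x^+=[2.0939, 1.3344]  P^+=[0.1651 -0.0062; -0.0062 0.2037]
step 4: x^-=[1.9837, 1.5497]  P^-=[0.2814 0.0234; 0.0234 0.3999]  S=[0.7051 0.0211; 0.0211 0.8350]  K=[0.3902 0.1125; -0.0779 0.4887]  nu=[-0.7302, -1.6652]  x^+=[1.5114, 0.7929]  P^+=[0.1617 -0.0050; -0.0050 0.1978]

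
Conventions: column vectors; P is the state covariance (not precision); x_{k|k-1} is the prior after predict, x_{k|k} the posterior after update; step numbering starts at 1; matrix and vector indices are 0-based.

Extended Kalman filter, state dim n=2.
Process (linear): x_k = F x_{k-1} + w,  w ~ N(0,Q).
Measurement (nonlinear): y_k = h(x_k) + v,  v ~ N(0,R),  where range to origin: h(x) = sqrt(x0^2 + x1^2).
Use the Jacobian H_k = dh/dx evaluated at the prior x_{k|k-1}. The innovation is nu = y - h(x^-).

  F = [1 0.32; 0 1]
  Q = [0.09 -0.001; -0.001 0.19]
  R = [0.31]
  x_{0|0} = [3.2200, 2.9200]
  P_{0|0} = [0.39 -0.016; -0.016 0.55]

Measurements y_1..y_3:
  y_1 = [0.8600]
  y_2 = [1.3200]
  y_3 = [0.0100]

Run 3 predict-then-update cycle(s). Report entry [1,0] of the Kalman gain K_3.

K[1,0] = 0.3876

step 1: x^-=[4.1544, 2.9200]  P^-=[0.5261 0.1590; 0.1590 0.7400]  H_jac=[0.8181 0.5750]  S=[1.0564]  K=[0.4940; 0.5259]  nu=[-4.2179]  x^+=[2.0709, 0.7016]  P^+=[0.2683 -0.1154; -0.1154 0.4478]
step 2: x^-=[2.2954, 0.7016]  P^-=[0.3303 0.0268; 0.0268 0.6378]  H_jac=[0.9563 0.2923]  S=[0.6816]  K=[0.4749; 0.3112]  nu=[-1.0803]  x^+=[1.7824, 0.3655]  P^+=[0.1765 -0.0739; -0.0739 0.5718]
step 3: x^-=[1.8993, 0.3655]  P^-=[0.2778 0.1081; 0.1081 0.7618]  H_jac=[0.9820 0.1889]  S=[0.6452]  K=[0.4545; 0.3876]  nu=[-1.9242]  x^+=[1.0248, -0.3803]  P^+=[0.1445 -0.0056; -0.0056 0.6649]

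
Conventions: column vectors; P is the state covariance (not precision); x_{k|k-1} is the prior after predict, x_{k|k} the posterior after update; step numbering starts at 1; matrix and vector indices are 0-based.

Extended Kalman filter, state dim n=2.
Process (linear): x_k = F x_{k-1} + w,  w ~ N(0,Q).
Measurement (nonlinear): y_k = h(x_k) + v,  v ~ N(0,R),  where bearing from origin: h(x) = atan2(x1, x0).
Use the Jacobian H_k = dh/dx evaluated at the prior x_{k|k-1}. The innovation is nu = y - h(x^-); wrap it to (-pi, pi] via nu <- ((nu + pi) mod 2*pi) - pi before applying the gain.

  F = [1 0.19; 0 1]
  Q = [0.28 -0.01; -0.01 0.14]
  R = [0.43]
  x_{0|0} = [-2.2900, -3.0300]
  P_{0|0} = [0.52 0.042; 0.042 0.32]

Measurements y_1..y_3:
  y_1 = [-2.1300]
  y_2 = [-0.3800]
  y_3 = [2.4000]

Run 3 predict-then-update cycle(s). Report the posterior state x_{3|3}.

x_post = [-3.9836, -3.1547]

step 1: x^-=[-2.8657, -3.0300]  P^-=[0.8275 0.0928; 0.0928 0.4600]  H_jac=[0.1742 -0.1648]  S=[0.4623]  K=[0.2788; -0.1290]  nu=[0.1983]  x^+=[-2.8104, -3.0556]  P^+=[0.7916 0.1094; 0.1094 0.4523]
step 2: x^-=[-3.3910, -3.0556]  P^-=[1.1295 0.1854; 0.1854 0.5923]  H_jac=[0.1467 -0.1628]  S=[0.4611]  K=[0.2938; -0.1501]  nu=[2.0282]  x^+=[-2.7951, -3.3600]  P^+=[1.0897 0.2057; 0.2057 0.5819]
step 3: x^-=[-3.4335, -3.3600]  P^-=[1.4689 0.3063; 0.3063 0.7219]  H_jac=[0.1456 -0.1488]  S=[0.4638]  K=[0.3628; -0.1354]  nu=[-1.5162]  x^+=[-3.9836, -3.1547]  P^+=[1.4078 0.3290; 0.3290 0.7134]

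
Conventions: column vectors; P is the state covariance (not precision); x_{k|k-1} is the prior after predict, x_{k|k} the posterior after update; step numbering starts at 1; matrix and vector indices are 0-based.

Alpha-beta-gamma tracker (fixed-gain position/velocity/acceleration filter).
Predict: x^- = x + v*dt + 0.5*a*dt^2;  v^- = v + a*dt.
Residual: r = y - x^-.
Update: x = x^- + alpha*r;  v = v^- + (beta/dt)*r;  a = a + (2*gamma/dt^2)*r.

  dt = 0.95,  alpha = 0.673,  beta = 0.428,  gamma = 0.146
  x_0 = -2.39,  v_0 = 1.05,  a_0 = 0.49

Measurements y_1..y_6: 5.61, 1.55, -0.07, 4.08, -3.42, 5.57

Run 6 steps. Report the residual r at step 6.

resid = 13.0387

step 1: x_pred=-1.1714  r=6.7814  x^+=3.3925  v^+=4.5707  a^+=2.6841
step 2: x_pred=8.9458  r=-7.3958  x^+=3.9684  v^+=3.7886  a^+=0.2912
step 3: x_pred=7.6990  r=-7.7690  x^+=2.4705  v^+=0.5651  a^+=-2.2224
step 4: x_pred=2.0044  r=2.0756  x^+=3.4013  v^+=-0.6111  a^+=-1.5509
step 5: x_pred=2.1209  r=-5.5409  x^+=-1.6081  v^+=-4.5808  a^+=-3.3436
step 6: x_pred=-7.4687  r=13.0387  x^+=1.3064  v^+=-1.8829  a^+=0.8750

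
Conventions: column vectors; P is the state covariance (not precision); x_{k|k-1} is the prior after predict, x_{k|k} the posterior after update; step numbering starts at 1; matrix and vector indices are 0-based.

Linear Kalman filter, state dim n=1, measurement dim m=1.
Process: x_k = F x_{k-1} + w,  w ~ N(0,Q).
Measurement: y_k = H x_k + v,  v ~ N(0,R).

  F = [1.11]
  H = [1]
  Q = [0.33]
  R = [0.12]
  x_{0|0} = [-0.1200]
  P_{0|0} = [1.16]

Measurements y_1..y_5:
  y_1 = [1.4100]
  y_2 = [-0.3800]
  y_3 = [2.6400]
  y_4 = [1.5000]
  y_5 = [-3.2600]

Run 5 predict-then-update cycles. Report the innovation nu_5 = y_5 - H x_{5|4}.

step 1: x^-=[-0.1332]  P^-=[1.7592]  S=[1.8792]  K=[0.9361]  nu=[1.5432]  x^+=[1.3115]  P^+=[0.1123]
step 2: x^-=[1.4557]  P^-=[0.4684]  S=[0.5884]  K=[0.7961]  nu=[-1.8357]  x^+=[-0.0056]  P^+=[0.0955]
step 3: x^-=[-0.0062]  P^-=[0.4477]  S=[0.5677]  K=[0.7886]  nu=[2.6462]  x^+=[2.0806]  P^+=[0.0946]
step 4: x^-=[2.3095]  P^-=[0.4466]  S=[0.5666]  K=[0.7882]  nu=[-0.8095]  x^+=[1.6714]  P^+=[0.0946]
step 5: x^-=[1.8553]  P^-=[0.4465]  S=[0.5665]  K=[0.7882]  nu=[-5.1153]  x^+=[-2.1765]  P^+=[0.0946]

innov = [-5.1153]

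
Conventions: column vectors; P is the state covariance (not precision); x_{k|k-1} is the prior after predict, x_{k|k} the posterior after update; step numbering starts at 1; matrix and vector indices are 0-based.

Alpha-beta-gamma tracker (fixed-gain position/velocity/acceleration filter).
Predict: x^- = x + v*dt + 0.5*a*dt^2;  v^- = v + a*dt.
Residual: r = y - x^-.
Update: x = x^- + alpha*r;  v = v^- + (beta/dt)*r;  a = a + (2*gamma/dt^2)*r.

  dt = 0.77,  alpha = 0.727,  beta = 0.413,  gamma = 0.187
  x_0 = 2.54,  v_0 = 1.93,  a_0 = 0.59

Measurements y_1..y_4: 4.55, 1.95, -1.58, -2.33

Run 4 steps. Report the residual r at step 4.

resid = 2.2034

step 1: x_pred=4.2010  r=0.3490  x^+=4.4547  v^+=2.5715  a^+=0.8101
step 2: x_pred=6.6749  r=-4.7249  x^+=3.2399  v^+=0.6610  a^+=-2.1703
step 3: x_pred=3.1055  r=-4.6855  x^+=-0.3009  v^+=-3.5233  a^+=-5.1259
step 4: x_pred=-4.5334  r=2.2034  x^+=-2.9315  v^+=-6.2884  a^+=-3.7361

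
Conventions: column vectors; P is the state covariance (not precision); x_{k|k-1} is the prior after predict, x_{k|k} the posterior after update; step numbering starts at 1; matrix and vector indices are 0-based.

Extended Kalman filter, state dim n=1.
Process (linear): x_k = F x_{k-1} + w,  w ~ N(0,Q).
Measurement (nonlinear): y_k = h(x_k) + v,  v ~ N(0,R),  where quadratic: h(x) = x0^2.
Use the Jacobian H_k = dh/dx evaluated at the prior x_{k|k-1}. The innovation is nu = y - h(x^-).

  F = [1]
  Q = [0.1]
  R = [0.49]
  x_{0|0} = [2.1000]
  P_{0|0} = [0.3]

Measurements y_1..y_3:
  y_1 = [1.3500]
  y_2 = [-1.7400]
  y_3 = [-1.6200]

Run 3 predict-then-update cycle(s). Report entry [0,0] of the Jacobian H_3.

H_jac[0,0] = 1.0539

step 1: x^-=[2.1000]  P^-=[0.4000]  H_jac=[4.2000]  S=[7.5460]  K=[0.2226]  nu=[-3.0600]  x^+=[1.4187]  P^+=[0.0260]
step 2: x^-=[1.4187]  P^-=[0.1260]  H_jac=[2.8375]  S=[1.5043]  K=[0.2376]  nu=[-3.7528]  x^+=[0.5270]  P^+=[0.0410]
step 3: x^-=[0.5270]  P^-=[0.1410]  H_jac=[1.0539]  S=[0.6467]  K=[0.2299]  nu=[-1.8977]  x^+=[0.0908]  P^+=[0.1069]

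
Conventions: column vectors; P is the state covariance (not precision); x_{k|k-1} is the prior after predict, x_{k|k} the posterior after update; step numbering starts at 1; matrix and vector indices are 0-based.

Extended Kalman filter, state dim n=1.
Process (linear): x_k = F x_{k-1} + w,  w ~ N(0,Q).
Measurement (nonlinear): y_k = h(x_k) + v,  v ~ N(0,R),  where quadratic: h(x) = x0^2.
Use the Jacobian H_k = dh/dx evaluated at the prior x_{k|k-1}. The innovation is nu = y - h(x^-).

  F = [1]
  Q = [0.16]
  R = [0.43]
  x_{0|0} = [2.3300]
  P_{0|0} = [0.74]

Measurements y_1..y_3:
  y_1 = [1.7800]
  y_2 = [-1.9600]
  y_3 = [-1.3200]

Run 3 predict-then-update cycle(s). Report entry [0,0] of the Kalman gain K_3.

step 1: x^-=[2.3300]  P^-=[0.9000]  H_jac=[4.6600]  S=[19.9740]  K=[0.2100]  nu=[-3.6489]  x^+=[1.5638]  P^+=[0.0194]
step 2: x^-=[1.5638]  P^-=[0.1794]  H_jac=[3.1277]  S=[2.1847]  K=[0.2568]  nu=[-4.4056]  x^+=[0.4325]  P^+=[0.0353]
step 3: x^-=[0.4325]  P^-=[0.1953]  H_jac=[0.8650]  S=[0.5761]  K=[0.2932]  nu=[-1.5070]  x^+=[-0.0094]  P^+=[0.1458]

K[0,0] = 0.2932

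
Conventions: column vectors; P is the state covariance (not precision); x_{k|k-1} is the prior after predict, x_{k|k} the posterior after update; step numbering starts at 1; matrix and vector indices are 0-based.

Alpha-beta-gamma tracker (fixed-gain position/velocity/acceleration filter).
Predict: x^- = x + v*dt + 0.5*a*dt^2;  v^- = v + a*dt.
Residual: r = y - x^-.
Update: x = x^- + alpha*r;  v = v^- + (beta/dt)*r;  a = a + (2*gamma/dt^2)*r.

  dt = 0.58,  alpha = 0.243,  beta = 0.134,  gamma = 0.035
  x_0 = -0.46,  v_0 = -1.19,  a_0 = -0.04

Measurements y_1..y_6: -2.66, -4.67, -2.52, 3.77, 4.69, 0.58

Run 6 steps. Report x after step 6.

x_post = 0.6011

step 1: x_pred=-1.1569  r=-1.5031  x^+=-1.5222  v^+=-1.5605  a^+=-0.3528
step 2: x_pred=-2.4866  r=-2.1834  x^+=-3.0171  v^+=-2.2695  a^+=-0.8071
step 3: x_pred=-4.4692  r=1.9492  x^+=-3.9956  v^+=-2.2873  a^+=-0.4015
step 4: x_pred=-5.3897  r=9.1597  x^+=-3.1639  v^+=-0.4040  a^+=1.5045
step 5: x_pred=-3.1451  r=7.8351  x^+=-1.2412  v^+=2.2788  a^+=3.1349
step 6: x_pred=0.6078  r=-0.0278  x^+=0.6011  v^+=4.0907  a^+=3.1291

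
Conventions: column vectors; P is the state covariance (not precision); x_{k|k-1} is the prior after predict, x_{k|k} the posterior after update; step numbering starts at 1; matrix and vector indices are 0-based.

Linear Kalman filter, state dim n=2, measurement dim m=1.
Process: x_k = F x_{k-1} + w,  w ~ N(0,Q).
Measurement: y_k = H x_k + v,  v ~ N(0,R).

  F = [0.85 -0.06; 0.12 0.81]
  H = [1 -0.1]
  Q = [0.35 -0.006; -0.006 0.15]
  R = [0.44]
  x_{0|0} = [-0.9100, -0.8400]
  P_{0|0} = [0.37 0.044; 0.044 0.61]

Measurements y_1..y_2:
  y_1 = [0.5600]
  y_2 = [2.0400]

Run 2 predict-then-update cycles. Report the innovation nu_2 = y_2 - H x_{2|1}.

innov = [1.9451]

step 1: x^-=[-0.7231, -0.7896]  P^-=[0.6150 0.0321; 0.0321 0.5641]  S=[1.0543]  K=[0.5803; -0.0231]  nu=[1.2041]  x^+=[-0.0243, -0.8174]  P^+=[0.2600 0.0462; 0.0462 0.5635]
step 2: x^-=[0.0284, -0.6650]  P^-=[0.5351 0.0246; 0.0246 0.5325]  S=[0.9755]  K=[0.5460; -0.0294]  nu=[1.9451]  x^+=[1.0905, -0.7221]  P^+=[0.2443 0.0402; 0.0402 0.5316]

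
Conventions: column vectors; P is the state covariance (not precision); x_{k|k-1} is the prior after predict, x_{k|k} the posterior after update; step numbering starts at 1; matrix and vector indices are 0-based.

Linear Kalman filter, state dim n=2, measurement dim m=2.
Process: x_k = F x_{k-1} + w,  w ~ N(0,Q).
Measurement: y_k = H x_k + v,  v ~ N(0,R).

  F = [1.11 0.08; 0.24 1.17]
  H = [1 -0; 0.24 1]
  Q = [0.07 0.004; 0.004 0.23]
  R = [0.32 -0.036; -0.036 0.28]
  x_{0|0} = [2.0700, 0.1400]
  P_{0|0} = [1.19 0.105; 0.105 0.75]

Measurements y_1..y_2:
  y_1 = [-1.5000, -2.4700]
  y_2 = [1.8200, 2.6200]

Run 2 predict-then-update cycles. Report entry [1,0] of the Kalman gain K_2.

step 1: x^-=[2.3089, 0.6606]  P^-=[1.5596 0.5296; 0.5296 1.3842]  S=[1.8796 0.8679; 0.8679 2.0082]  K=[0.7770 0.1143; -0.0821 0.7880]  nu=[-3.8089, -3.6847]  x^+=[-1.0717, -1.9303]  P^+=[0.2445 -0.0546; -0.0546 0.2367]
step 2: x^-=[-1.3440, -2.5157]  P^-=[0.3631 0.0193; 0.0193 0.5374]  S=[0.6831 0.0704; 0.0704 0.8476]  K=[0.5231 0.0821; -0.0380 0.6427]  nu=[3.1640, 5.4583]  x^+=[0.7591, 0.8719]  P^+=[0.1644 -0.0353; -0.0353 0.1898]

K[1,0] = -0.0380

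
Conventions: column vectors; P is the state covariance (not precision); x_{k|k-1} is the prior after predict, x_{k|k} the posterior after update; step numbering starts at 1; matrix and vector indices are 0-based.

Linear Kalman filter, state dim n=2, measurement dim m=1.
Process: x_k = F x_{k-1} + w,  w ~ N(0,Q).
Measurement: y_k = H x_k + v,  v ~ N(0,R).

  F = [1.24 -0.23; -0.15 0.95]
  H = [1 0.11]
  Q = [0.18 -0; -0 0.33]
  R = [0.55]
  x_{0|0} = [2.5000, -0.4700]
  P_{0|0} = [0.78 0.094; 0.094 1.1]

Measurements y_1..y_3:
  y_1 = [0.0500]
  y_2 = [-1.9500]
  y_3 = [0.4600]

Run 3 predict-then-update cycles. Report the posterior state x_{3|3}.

step 1: x^-=[3.2081, -0.8215]  P^-=[1.3839 -0.2715; -0.2715 1.3135]  S=[1.8901]  K=[0.7164; -0.0672]  nu=[-3.0677]  x^+=[1.0104, -0.6154]  P^+=[0.4139 -0.1805; -0.1805 1.3050]
step 2: x^-=[1.3944, -0.7362]  P^-=[0.9884 -0.5810; -0.5810 1.5685]  S=[1.4295]  K=[0.6467; -0.2857]  nu=[-3.2634]  x^+=[-0.7160, 0.1962]  P^+=[0.3905 -0.3168; -0.3168 1.4518]
step 3: x^-=[-0.9330, 0.2938]  P^-=[1.0380 -0.7740; -0.7740 1.7393]  S=[1.4388]  K=[0.6623; -0.4050]  nu=[1.3606]  x^+=[-0.0318, -0.2573]  P^+=[0.4069 -0.3881; -0.3881 1.5033]

x_post = [-0.0318, -0.2573]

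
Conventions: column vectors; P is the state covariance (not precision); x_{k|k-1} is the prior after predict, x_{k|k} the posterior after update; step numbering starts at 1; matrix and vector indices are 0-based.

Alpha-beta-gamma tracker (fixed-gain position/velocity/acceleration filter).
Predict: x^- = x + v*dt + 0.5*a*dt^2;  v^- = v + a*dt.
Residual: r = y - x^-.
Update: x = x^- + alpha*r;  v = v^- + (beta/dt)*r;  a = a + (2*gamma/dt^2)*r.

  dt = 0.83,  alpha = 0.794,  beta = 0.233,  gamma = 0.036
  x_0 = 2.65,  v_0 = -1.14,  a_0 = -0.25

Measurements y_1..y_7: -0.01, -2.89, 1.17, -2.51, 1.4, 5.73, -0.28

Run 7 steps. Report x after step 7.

x_post = 1.0665

step 1: x_pred=1.6177  r=-1.6277  x^+=0.3253  v^+=-1.8044  a^+=-0.4201
step 2: x_pred=-1.3171  r=-1.5729  x^+=-2.5660  v^+=-2.5947  a^+=-0.5845
step 3: x_pred=-4.9209  r=6.0909  x^+=-0.0847  v^+=-1.3700  a^+=0.0521
step 4: x_pred=-1.2039  r=-1.3061  x^+=-2.2409  v^+=-1.6934  a^+=-0.0844
step 5: x_pred=-3.6755  r=5.0755  x^+=0.3544  v^+=-0.3387  a^+=0.4460
step 6: x_pred=0.2270  r=5.5030  x^+=4.5964  v^+=1.5764  a^+=1.0212
step 7: x_pred=6.2565  r=-6.5365  x^+=1.0665  v^+=0.5890  a^+=0.3380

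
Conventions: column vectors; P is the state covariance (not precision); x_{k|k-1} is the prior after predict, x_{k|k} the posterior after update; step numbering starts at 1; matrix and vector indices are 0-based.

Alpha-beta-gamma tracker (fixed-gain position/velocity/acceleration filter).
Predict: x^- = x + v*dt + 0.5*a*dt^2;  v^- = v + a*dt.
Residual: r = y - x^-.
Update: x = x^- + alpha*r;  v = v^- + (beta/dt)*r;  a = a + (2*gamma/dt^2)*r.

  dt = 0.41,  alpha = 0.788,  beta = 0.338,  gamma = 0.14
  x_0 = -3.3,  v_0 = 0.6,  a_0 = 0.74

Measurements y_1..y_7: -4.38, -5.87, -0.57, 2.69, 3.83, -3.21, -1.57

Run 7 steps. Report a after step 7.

a_post = -14.0601

step 1: x_pred=-2.9918  r=-1.3882  x^+=-4.0857  v^+=-0.2410  a^+=-1.5723
step 2: x_pred=-4.3167  r=-1.5533  x^+=-5.5407  v^+=-2.1662  a^+=-4.1596
step 3: x_pred=-6.7785  r=6.2085  x^+=-1.8862  v^+=1.2465  a^+=6.1816
step 4: x_pred=-0.8555  r=3.5455  x^+=1.9383  v^+=6.7039  a^+=12.0874
step 5: x_pred=5.7029  r=-1.8729  x^+=4.2271  v^+=10.1157  a^+=8.9677
step 6: x_pred=9.1282  r=-12.3382  x^+=-0.5943  v^+=3.6210  a^+=-11.5838
step 7: x_pred=-0.0833  r=-1.4867  x^+=-1.2548  v^+=-2.3540  a^+=-14.0601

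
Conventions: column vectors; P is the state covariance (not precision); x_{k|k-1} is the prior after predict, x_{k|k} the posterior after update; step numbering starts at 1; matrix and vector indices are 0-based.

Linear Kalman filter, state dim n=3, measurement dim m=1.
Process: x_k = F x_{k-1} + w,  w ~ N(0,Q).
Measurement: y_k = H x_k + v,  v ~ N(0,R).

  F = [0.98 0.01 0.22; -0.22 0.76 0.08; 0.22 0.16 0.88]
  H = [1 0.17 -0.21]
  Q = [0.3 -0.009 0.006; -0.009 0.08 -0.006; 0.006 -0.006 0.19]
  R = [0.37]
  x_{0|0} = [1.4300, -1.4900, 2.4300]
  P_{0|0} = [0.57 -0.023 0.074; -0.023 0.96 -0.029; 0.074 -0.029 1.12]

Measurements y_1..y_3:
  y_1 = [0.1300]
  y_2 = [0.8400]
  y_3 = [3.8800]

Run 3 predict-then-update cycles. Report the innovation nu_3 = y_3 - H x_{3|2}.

innov = [2.6087]

step 1: x^-=[1.9211, -1.2526, 2.2146]  P^-=[0.9331 -0.1246 0.4097; -0.1246 0.6708 0.1262; 0.4097 0.1262 1.1284]  S=[1.1487]  K=[0.7189; -0.0323; 0.1691]  nu=[-1.1131]  x^+=[1.1209, -1.2167, 2.0264]  P^+=[0.3394 -0.0980 0.2701; -0.0980 0.6696 0.1324; 0.2701 0.1324 1.0955]
step 2: x^-=[1.5321, -1.0092, 1.8352]  P^-=[0.7942 -0.1002 0.5286; -0.1002 0.5296 0.1659; 0.5286 0.1659 1.2069]  S=[0.9648]  K=[0.6904; -0.0467; 0.3144]  nu=[-0.1352]  x^+=[1.4388, -1.0029, 1.7927]  P^+=[0.3342 -0.0691 0.3191; -0.0691 0.5275 0.1801; 0.3191 0.1801 1.1115]
step 3: x^-=[1.7944, -0.9353, 1.7336]  P^-=[0.8119 -0.0690 0.5817; -0.0690 0.4417 0.1777; 0.5817 0.1777 1.2499]  S=[0.9693]  K=[0.6995; -0.0322; 0.3605]  nu=[2.6087]  x^+=[3.6191, -1.0193, 2.6741]  P^+=[0.3377 -0.0472 0.3373; -0.0472 0.4407 0.1889; 0.3373 0.1889 1.1239]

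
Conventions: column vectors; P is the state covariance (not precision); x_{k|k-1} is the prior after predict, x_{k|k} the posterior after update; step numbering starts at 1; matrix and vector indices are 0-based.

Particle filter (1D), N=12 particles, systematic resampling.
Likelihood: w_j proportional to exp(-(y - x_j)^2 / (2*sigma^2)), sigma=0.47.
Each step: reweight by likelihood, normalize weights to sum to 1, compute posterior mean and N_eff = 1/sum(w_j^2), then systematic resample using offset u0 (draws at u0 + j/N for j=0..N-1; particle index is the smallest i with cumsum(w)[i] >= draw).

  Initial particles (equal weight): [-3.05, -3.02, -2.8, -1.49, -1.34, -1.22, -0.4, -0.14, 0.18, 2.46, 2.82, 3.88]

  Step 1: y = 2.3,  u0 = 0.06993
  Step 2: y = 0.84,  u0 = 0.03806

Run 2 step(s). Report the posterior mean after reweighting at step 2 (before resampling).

step 1: w=[0.0000, 0.0000, 0.0000, 0.0000, 0.0000, 0.0000, 0.0000, 0.0000, 0.0000, 0.6336, 0.3640, 0.0024]  mean=2.5943  Neff=1.8729  idx=[9, 9, 9, 9, 9, 9, 9, 10, 10, 10, 10, 10]
step 2: w=[0.1376, 0.1376, 0.1376, 0.1376, 0.1376, 0.1376, 0.1376, 0.0073, 0.0073, 0.0073, 0.0073, 0.0073]  mean=2.4732  Neff=7.5270  idx=[0, 0, 1, 2, 2, 3, 3, 4, 5, 5, 6, 6]

post_mean = 2.4732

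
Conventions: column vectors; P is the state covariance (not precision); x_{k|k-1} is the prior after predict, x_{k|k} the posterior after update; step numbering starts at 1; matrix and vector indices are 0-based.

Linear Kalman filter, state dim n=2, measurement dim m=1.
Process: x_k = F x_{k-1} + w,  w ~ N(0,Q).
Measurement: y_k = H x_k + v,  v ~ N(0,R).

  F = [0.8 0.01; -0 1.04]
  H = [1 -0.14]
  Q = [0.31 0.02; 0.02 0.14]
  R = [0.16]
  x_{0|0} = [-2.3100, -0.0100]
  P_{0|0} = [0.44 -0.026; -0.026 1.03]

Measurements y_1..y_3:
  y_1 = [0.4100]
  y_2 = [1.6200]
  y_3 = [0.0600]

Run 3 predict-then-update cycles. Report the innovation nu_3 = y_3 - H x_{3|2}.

step 1: x^-=[-1.8481, -0.0104]  P^-=[0.5913 0.0091; 0.0091 1.2540]  S=[0.7733]  K=[0.7630; -0.2153]  nu=[2.2566]  x^+=[-0.1264, -0.4962]  P^+=[0.1411 0.1361; 0.1361 1.2182]
step 2: x^-=[-0.1061, -0.5161]  P^-=[0.4026 0.1459; 0.1459 1.4576]  S=[0.5503]  K=[0.6945; -0.1057]  nu=[1.6538]  x^+=[1.0425, -0.6908]  P^+=[0.1372 0.1863; 0.1863 1.4515]
step 3: x^-=[0.8271, -0.7185]  P^-=[0.4009 0.1901; 0.1901 1.7099]  S=[0.5412]  K=[0.6916; -0.0911]  nu=[-0.8677]  x^+=[0.2270, -0.6395]  P^+=[0.1420 0.2242; 0.2242 1.7054]

innov = [-0.8677]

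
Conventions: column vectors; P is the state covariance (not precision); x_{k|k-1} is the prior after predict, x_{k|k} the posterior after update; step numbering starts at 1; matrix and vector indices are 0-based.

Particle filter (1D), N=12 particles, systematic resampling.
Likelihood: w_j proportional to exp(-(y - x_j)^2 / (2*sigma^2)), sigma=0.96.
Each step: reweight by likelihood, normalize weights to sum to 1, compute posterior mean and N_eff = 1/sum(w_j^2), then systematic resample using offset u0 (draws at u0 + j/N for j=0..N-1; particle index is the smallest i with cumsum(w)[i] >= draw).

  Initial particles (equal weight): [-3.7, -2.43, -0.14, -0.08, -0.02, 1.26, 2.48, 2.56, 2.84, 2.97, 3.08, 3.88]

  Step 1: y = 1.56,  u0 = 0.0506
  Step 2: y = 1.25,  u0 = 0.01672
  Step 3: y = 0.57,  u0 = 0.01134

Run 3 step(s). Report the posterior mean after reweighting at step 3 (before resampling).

step 1: w=[0.0000, 0.0000, 0.0527, 0.0588, 0.0653, 0.2408, 0.1597, 0.1470, 0.1039, 0.0860, 0.0722, 0.0136]  mean=1.8881  Neff=7.1853  idx=[2, 4, 5, 5, 5, 6, 6, 7, 7, 8, 9, 10]
step 2: w=[0.0579, 0.0689, 0.1652, 0.1652, 0.1652, 0.0727, 0.0727, 0.0651, 0.0651, 0.0419, 0.0332, 0.0269]  mean=1.6093  Neff=8.8805  idx=[0, 1, 2, 2, 3, 3, 4, 4, 5, 6, 8, 9]
step 3: w=[0.1139, 0.1240, 0.1157, 0.1157, 0.1157, 0.1157, 0.1157, 0.1157, 0.0207, 0.0207, 0.0175, 0.0091]  mean=1.0294  Neff=9.1002  idx=[0, 0, 1, 2, 2, 3, 4, 5, 5, 6, 7, 7]

post_mean = 1.0294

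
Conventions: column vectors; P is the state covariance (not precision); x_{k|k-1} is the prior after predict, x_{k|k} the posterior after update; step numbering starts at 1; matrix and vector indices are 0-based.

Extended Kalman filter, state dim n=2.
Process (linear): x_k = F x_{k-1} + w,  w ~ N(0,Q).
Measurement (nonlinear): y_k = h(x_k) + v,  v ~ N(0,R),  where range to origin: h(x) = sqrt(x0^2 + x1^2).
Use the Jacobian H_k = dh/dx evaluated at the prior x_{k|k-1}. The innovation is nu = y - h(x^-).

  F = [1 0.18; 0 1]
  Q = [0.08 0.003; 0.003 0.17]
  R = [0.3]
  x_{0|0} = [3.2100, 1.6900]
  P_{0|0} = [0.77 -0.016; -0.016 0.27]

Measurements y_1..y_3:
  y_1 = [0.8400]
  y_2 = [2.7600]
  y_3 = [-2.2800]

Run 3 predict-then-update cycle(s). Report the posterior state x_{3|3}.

step 1: x^-=[3.5142, 1.6900]  P^-=[0.8530 0.0356; 0.0356 0.4400]  H_jac=[0.9012 0.4334]  S=[1.1032]  K=[0.7108; 0.2019]  nu=[-3.0594]  x^+=[1.3396, 1.0722]  P^+=[0.2956 -0.1227; -0.1227 0.3950]
step 2: x^-=[1.5326, 1.0722]  P^-=[0.3442 -0.0486; -0.0486 0.5650]  H_jac=[0.8194 0.5732]  S=[0.6711]  K=[0.3788; 0.4232]  nu=[0.8896]  x^+=[1.8696, 1.4487]  P^+=[0.2480 -0.1562; -0.1562 0.4448]
step 3: x^-=[2.1303, 1.4487]  P^-=[0.2861 -0.0732; -0.0732 0.6148]  H_jac=[0.8269 0.5623]  S=[0.6220]  K=[0.3143; 0.4585]  nu=[-4.8562]  x^+=[0.6042, -0.7781]  P^+=[0.2247 -0.1628; -0.1628 0.4840]

x_post = [0.6042, -0.7781]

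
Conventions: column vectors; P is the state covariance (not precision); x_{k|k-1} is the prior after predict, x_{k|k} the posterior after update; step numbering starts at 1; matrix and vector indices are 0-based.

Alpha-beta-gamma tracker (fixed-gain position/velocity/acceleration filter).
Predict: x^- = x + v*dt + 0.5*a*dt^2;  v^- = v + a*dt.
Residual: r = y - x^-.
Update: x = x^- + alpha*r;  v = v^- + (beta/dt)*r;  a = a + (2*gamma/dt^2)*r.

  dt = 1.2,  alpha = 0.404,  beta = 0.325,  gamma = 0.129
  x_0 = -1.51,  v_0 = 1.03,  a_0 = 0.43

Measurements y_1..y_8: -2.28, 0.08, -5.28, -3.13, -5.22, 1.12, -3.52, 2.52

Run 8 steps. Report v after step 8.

v_post = 4.5793

step 1: x_pred=0.0356  r=-2.3156  x^+=-0.8999  v^+=0.9189  a^+=0.0151
step 2: x_pred=0.2136  r=-0.1336  x^+=0.1596  v^+=0.9008  a^+=-0.0088
step 3: x_pred=1.2343  r=-6.5143  x^+=-1.3975  v^+=-0.8740  a^+=-1.1760
step 4: x_pred=-3.2930  r=0.1630  x^+=-3.2272  v^+=-2.2410  a^+=-1.1467
step 5: x_pred=-6.7421  r=1.5221  x^+=-6.1272  v^+=-3.2049  a^+=-0.8740
step 6: x_pred=-10.6023  r=11.7223  x^+=-5.8665  v^+=-1.0789  a^+=1.2262
step 7: x_pred=-6.2784  r=2.7584  x^+=-5.1640  v^+=1.1396  a^+=1.7204
step 8: x_pred=-2.5578  r=5.0778  x^+=-0.5064  v^+=4.5793  a^+=2.6302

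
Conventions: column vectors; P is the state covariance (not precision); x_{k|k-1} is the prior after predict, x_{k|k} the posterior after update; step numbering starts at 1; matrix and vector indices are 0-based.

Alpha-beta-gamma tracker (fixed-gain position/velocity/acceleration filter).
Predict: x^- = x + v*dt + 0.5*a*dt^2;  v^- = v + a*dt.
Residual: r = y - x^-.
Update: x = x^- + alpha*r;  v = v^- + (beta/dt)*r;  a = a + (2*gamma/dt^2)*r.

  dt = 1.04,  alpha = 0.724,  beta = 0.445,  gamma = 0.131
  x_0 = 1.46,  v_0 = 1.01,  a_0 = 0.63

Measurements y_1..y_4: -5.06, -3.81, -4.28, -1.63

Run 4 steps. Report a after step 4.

step 1: x_pred=2.8511  r=-7.9111  x^+=-2.8765  v^+=-1.7198  a^+=-1.2863
step 2: x_pred=-5.3608  r=1.5508  x^+=-4.2380  v^+=-2.3941  a^+=-0.9107
step 3: x_pred=-7.2203  r=2.9403  x^+=-5.0915  v^+=-2.0830  a^+=-0.1984
step 4: x_pred=-7.3652  r=5.7352  x^+=-3.2129  v^+=0.1646  a^+=1.1908

a_post = 1.1908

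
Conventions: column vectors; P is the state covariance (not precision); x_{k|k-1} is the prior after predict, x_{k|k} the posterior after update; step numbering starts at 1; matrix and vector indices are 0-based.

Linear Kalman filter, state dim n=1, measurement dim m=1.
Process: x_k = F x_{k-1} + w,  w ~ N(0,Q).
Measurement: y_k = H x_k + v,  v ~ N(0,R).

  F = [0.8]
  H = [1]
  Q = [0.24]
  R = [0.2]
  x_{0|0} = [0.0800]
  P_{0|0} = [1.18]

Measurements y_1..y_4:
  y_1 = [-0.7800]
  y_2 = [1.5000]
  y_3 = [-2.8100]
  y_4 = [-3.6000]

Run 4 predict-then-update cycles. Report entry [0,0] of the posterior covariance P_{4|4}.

P_post[0,0] = 0.1229

step 1: x^-=[0.0640]  P^-=[0.9952]  S=[1.1952]  K=[0.8327]  nu=[-0.8440]  x^+=[-0.6388]  P^+=[0.1665]
step 2: x^-=[-0.5110]  P^-=[0.3466]  S=[0.5466]  K=[0.6341]  nu=[2.0110]  x^+=[0.7641]  P^+=[0.1268]
step 3: x^-=[0.6113]  P^-=[0.3212]  S=[0.5212]  K=[0.6162]  nu=[-3.4213]  x^+=[-1.4970]  P^+=[0.1232]
step 4: x^-=[-1.1976]  P^-=[0.3189]  S=[0.5189]  K=[0.6146]  nu=[-2.4024]  x^+=[-2.6740]  P^+=[0.1229]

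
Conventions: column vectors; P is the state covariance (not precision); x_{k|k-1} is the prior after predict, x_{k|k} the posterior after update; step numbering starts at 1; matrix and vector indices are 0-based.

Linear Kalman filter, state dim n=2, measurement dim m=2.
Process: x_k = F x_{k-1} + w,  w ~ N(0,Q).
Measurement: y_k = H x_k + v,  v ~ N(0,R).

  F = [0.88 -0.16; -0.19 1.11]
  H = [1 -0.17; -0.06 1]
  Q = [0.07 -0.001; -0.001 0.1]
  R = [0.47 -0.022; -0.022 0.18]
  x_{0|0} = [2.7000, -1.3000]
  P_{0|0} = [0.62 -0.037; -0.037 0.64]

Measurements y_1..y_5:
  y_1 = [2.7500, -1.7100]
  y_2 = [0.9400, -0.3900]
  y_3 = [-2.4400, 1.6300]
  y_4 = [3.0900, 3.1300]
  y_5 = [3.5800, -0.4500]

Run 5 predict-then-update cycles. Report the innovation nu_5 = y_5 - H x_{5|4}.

innov = [3.5900, -2.3681]

step 1: x^-=[2.5840, -1.9560]  P^-=[0.5769 -0.2556; -0.2556 0.9265]  S=[1.1606 -0.4723; -0.4723 1.1393]  K=[0.5183 -0.0398; -0.0234 0.8170]  nu=[-0.1665, 0.4010]  x^+=[2.4817, -1.6244]  P^+=[0.2438 -0.0039; -0.0039 0.1473]
step 2: x^-=[2.4438, -2.2747]  P^-=[0.2637 -0.0719; -0.0719 0.2920]  S=[0.7666 -0.1601; -0.1601 0.4816]  K=[0.3459 -0.0672; -0.0323 0.6046]  nu=[-1.8905, 2.0313]  x^+=[1.6534, -0.9856]  P^+=[0.1624 -0.0100; -0.0100 0.1089]
step 3: x^-=[1.6127, -1.4081]  P^-=[0.2013 -0.0575; -0.0575 0.2443]  S=[0.6979 -0.1337; -0.1337 0.4319]  K=[0.2887 -0.0718; -0.0340 0.5630]  nu=[-4.2921, 3.1349]  x^+=[0.1485, 0.5031]  P^+=[0.1354 -0.0111; -0.0111 0.1014]
step 4: x^-=[0.0502, 0.5302]  P^-=[0.1806 -0.0529; -0.0529 0.2346]  S=[0.6753 -0.1261; -0.1261 0.4216]  K=[0.2674 -0.0711; -0.0339 0.5538]  nu=[3.1299, 2.6028]  x^+=[0.7021, 1.8655]  P^+=[0.1254 -0.0112; -0.0112 0.0998]
step 5: x^-=[0.3193, 1.9373]  P^-=[0.1728 -0.0509; -0.0509 0.2321]  S=[0.6668 -0.1233; -0.1233 0.4189]  K=[0.2591 -0.0701; -0.0336 0.5516]  nu=[3.5900, -2.3681]  x^+=[1.4155, 0.5104]  P^+=[0.1215 -0.0110; -0.0110 0.0994]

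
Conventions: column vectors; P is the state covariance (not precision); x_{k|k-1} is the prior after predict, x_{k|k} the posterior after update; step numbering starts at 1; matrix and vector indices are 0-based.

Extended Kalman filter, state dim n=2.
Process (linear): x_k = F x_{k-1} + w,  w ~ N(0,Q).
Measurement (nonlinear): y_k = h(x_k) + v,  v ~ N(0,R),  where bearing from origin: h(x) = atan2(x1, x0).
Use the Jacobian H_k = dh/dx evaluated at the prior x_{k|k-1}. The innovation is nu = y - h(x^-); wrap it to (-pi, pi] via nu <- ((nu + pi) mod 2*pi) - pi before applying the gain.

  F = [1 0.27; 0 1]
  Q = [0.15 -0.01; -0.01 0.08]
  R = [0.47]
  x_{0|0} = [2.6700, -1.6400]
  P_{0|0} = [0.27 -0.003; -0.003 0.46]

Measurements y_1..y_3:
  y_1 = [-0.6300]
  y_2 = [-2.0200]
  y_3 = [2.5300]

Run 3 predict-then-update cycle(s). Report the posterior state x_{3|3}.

step 1: x^-=[2.2272, -1.6400]  P^-=[0.4519 0.1112; 0.1112 0.5400]  H_jac=[0.2144 0.2911]  S=[0.5504]  K=[0.2348; 0.3289]  nu=[0.0047]  x^+=[2.2283, -1.6385]  P^+=[0.4216 0.0687; 0.0687 0.4804]
step 2: x^-=[1.7859, -1.6385]  P^-=[0.6437 0.1884; 0.1884 0.5604]  H_jac=[0.2789 0.3040]  S=[0.6038]  K=[0.3922; 0.3692]  nu=[-1.2776]  x^+=[1.2848, -2.1102]  P^+=[0.5508 0.1010; 0.1010 0.4781]
step 3: x^-=[0.7151, -2.1102]  P^-=[0.7902 0.2201; 0.2201 0.5581]  H_jac=[0.4251 0.1441]  S=[0.6513]  K=[0.5644; 0.2671]  nu=[-2.5091]  x^+=[-0.7010, -2.7803]  P^+=[0.5827 0.1219; 0.1219 0.5117]

x_post = [-0.7010, -2.7803]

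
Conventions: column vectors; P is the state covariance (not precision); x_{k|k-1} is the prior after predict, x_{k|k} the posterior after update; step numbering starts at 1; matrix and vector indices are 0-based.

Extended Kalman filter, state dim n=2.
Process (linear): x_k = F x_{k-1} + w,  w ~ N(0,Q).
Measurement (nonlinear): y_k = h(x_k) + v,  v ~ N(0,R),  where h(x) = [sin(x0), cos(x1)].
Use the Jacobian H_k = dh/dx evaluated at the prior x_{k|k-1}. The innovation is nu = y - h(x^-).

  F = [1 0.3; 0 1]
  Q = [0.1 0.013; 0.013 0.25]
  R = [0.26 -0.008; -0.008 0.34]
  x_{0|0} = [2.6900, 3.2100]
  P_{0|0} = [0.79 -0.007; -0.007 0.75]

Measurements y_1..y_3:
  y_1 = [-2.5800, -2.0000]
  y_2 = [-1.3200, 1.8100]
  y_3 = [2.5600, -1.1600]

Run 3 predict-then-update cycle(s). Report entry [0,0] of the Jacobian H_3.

step 1: x^-=[3.6530, 3.2100]  P^-=[0.9533 0.2310; 0.2310 1.0000]  H_jac=[-0.8721 0.0000; 0.0000 0.0684]  S=[0.9850 -0.0218; -0.0218 0.3447]  K=[-0.8442 -0.0075; -0.2004 0.1857]  nu=[-2.0906, -1.0023]  x^+=[5.4254, 3.4429]  P^+=[0.2516 0.0615; 0.0615 0.9469]
step 2: x^-=[6.4582, 3.4429]  P^-=[0.4737 0.3585; 0.3585 1.1969]  H_jac=[0.9847 0.0000; 0.0000 0.2968]  S=[0.7193 0.0968; 0.0968 0.4454]  K=[0.6349 0.1009; 0.3951 0.7116]  nu=[-1.4942, 2.7650]  x^+=[5.7887, 4.8203]  P^+=[0.1668 0.0985; 0.0985 0.8047]
step 3: x^-=[7.2348, 4.8203]  P^-=[0.3984 0.3529; 0.3529 1.0547]  H_jac=[0.5804 0.0000; 0.0000 0.9942]  S=[0.3942 0.1956; 0.1956 1.3824]  K=[0.4953 0.1837; 0.1540 0.7367]  nu=[1.7457, -1.2677]  x^+=[7.8666, 4.1553]  P^+=[0.2194 0.0588; 0.0588 0.2507]

H_jac[0,0] = 0.5804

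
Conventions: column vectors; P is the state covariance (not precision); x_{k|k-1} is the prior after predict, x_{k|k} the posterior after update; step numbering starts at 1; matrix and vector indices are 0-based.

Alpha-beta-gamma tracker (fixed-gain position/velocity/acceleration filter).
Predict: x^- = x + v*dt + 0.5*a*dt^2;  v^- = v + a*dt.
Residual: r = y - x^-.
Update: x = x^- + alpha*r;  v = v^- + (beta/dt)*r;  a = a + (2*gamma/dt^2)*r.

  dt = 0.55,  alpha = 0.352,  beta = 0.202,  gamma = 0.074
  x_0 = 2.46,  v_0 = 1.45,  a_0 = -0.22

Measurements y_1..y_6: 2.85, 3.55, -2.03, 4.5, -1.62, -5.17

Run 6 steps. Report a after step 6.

step 1: x_pred=3.2242  r=-0.3742  x^+=3.0925  v^+=1.1916  a^+=-0.4031
step 2: x_pred=3.6869  r=-0.1369  x^+=3.6387  v^+=0.9196  a^+=-0.4701
step 3: x_pred=4.0734  r=-6.1034  x^+=1.9250  v^+=-1.5806  a^+=-3.4562
step 4: x_pred=0.5329  r=3.9671  x^+=1.9293  v^+=-2.0245  a^+=-1.5153
step 5: x_pred=0.5867  r=-2.2067  x^+=-0.1901  v^+=-3.6683  a^+=-2.5949
step 6: x_pred=-2.6001  r=-2.5699  x^+=-3.5047  v^+=-6.0394  a^+=-3.8522

a_post = -3.8522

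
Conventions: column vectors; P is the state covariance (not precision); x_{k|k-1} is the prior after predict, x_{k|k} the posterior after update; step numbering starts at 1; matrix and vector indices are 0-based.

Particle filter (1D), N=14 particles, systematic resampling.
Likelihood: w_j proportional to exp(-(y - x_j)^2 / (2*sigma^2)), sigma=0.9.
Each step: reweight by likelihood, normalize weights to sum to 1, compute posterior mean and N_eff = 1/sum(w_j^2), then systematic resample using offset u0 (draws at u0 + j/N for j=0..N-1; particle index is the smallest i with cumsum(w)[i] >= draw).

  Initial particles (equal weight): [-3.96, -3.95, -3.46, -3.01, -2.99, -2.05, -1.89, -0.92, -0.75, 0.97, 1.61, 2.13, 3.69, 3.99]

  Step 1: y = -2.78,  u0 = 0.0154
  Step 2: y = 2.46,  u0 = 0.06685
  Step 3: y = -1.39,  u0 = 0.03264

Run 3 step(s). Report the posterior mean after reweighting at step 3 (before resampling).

step 1: w=[0.0834, 0.0846, 0.1481, 0.1907, 0.1917, 0.1418, 0.1208, 0.0233, 0.0155, 0.0000, 0.0000, 0.0000, 0.0000, 0.0000]  mean=-2.8764  Neff=6.9124  idx=[0, 1, 1, 2, 2, 3, 3, 4, 4, 4, 5, 5, 6, 6]
step 2: w=[0.0000, 0.0000, 0.0000, 0.0000, 0.0000, 0.0004, 0.0004, 0.0005, 0.0005, 0.0005, 0.1468, 0.1468, 0.3521, 0.3521]  mean=-1.9394  Neff=3.4355  idx=[10, 10, 11, 11, 12, 12, 12, 12, 12, 13, 13, 13, 13, 13]
step 3: w=[0.0657, 0.0657, 0.0657, 0.0657, 0.0737, 0.0737, 0.0737, 0.0737, 0.0737, 0.0737, 0.0737, 0.0737, 0.0737, 0.0737]  mean=-1.9321  Neff=13.9644  idx=[0, 1, 2, 3, 4, 5, 6, 7, 8, 9, 10, 11, 12, 13]

post_mean = -1.9321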